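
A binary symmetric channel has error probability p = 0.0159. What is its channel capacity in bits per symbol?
0.8822 bits

For a binary symmetric channel (BSC) with error probability p:
Capacity C = 1 - H(p) bits per symbol

where H(p) = -p log₂(p) - (1-p) log₂(1-p) is the binary entropy function.

H(0.0159) = 0.1178 bits
C = 1 - 0.1178 = 0.8822 bits per symbol

This means we can reliably transmit up to 0.8822 bits of information per channel use.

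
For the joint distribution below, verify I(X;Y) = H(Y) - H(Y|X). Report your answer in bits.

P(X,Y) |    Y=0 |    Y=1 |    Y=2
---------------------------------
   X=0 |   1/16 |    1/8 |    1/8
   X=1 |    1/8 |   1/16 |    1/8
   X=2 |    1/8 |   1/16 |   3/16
I(X;Y) = 0.0478 bits

Mutual information has multiple equivalent forms:
- I(X;Y) = H(X) - H(X|Y)
- I(X;Y) = H(Y) - H(Y|X)
- I(X;Y) = H(X) + H(Y) - H(X,Y)

Computing all quantities:
H(X) = 1.5794, H(Y) = 1.5462, H(X,Y) = 3.0778
H(X|Y) = 1.5316, H(Y|X) = 1.4984

Verification:
H(X) - H(X|Y) = 1.5794 - 1.5316 = 0.0478
H(Y) - H(Y|X) = 1.5462 - 1.4984 = 0.0478
H(X) + H(Y) - H(X,Y) = 1.5794 + 1.5462 - 3.0778 = 0.0478

All forms give I(X;Y) = 0.0478 bits. ✓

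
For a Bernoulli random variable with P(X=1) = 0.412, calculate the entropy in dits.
0.2943 dits

The binary entropy function is:
H(p) = -p log(p) - (1-p) log(1-p)

H(0.412) = -0.412 × log_10(0.412) - 0.588 × log_10(0.588)
H(0.412) = 0.2943 dits

Note: Binary entropy is maximized at p=0.5 (H=1 bit) and minimized at p=0 or p=1 (H=0).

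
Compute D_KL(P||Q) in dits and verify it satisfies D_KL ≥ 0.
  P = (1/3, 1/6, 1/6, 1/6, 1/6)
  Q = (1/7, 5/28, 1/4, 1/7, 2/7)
0.0605 dits

KL divergence satisfies the Gibbs inequality: D_KL(P||Q) ≥ 0 for all distributions P, Q.

D_KL(P||Q) = Σ p(x) log(p(x)/q(x))
Term by term:
  x=0: 1/3 × log_10[(1/3)/(1/7)] = 0.1227
  x=1: 1/6 × log_10[(1/6)/(5/28)] = -0.0050
  x=2: 1/6 × log_10[(1/6)/(1/4)] = -0.0293
  x=3: 1/6 × log_10[(1/6)/(1/7)] = 0.0112
  x=4: 1/6 × log_10[(1/6)/(2/7)] = -0.0390
D_KL(P||Q) = 0.0605 dits

D_KL(P||Q) = 0.0605 ≥ 0 ✓

This non-negativity is a fundamental property: relative entropy cannot be negative because it measures how different Q is from P.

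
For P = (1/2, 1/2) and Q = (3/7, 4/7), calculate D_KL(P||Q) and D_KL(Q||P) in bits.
D_KL(P||Q) = 0.0149, D_KL(Q||P) = 0.0148

KL divergence is not symmetric: D_KL(P||Q) ≠ D_KL(Q||P) in general.

D_KL(P||Q) = 0.0149 bits
D_KL(Q||P) = 0.0148 bits

No, they are not equal!

This asymmetry is why KL divergence is not a true distance metric.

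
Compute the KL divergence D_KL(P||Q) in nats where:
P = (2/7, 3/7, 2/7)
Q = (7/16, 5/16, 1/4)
0.0518 nats

KL divergence: D_KL(P||Q) = Σ p(x) log(p(x)/q(x))

Computing term by term:
  x=0: 2/7 × log_e[(2/7)/(7/16)] = 2/7 × -0.4261 = -0.1217
  x=1: 3/7 × log_e[(3/7)/(5/16)] = 3/7 × 0.3159 = 0.1354
  x=2: 2/7 × log_e[(2/7)/(1/4)] = 2/7 × 0.1335 = 0.0382

D_KL(P||Q) = 0.0518 nats

Note: KL divergence is always non-negative and equals 0 iff P = Q.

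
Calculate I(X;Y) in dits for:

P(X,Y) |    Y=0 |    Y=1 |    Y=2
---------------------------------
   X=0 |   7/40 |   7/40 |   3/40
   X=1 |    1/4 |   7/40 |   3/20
0.0035 dits

Mutual information: I(X;Y) = H(X) + H(Y) - H(X,Y)

Marginals:
P(X) = (17/40, 23/40), H(X) = 0.2961 dits
P(Y) = (17/40, 7/20, 9/40), H(Y) = 0.4633 dits

Joint entropy: H(X,Y) = 0.7559 dits

I(X;Y) = 0.2961 + 0.4633 - 0.7559 = 0.0035 dits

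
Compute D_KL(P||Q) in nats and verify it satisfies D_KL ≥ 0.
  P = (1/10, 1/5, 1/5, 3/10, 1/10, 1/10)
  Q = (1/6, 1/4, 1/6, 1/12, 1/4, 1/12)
0.2516 nats

KL divergence satisfies the Gibbs inequality: D_KL(P||Q) ≥ 0 for all distributions P, Q.

D_KL(P||Q) = Σ p(x) log(p(x)/q(x))
Term by term:
  x=0: 1/10 × log_e[(1/10)/(1/6)] = -0.0511
  x=1: 1/5 × log_e[(1/5)/(1/4)] = -0.0446
  x=2: 1/5 × log_e[(1/5)/(1/6)] = 0.0365
  x=3: 3/10 × log_e[(3/10)/(1/12)] = 0.3843
  x=4: 1/10 × log_e[(1/10)/(1/4)] = -0.0916
  x=5: 1/10 × log_e[(1/10)/(1/12)] = 0.0182
D_KL(P||Q) = 0.2516 nats

D_KL(P||Q) = 0.2516 ≥ 0 ✓

This non-negativity is a fundamental property: relative entropy cannot be negative because it measures how different Q is from P.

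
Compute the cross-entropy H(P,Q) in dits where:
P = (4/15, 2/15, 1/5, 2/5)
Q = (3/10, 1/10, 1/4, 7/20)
0.5756 dits

Cross-entropy: H(P,Q) = -Σ p(x) log q(x)

Alternatively: H(P,Q) = H(P) + D_KL(P||Q)
H(P) = 0.5687 dits
D_KL(P||Q) = 0.0068 dits

H(P,Q) = 0.5687 + 0.0068 = 0.5756 dits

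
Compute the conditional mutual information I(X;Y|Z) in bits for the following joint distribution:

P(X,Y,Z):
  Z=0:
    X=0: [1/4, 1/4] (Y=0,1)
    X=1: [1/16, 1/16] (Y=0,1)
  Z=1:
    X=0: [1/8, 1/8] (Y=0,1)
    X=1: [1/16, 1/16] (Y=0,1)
0.0000 bits

Conditional mutual information: I(X;Y|Z) = H(X|Z) + H(Y|Z) - H(X,Y|Z)

H(Z) = 0.9544
H(X,Z) = 1.7500 → H(X|Z) = 0.7956
H(Y,Z) = 1.9544 → H(Y|Z) = 1.0000
H(X,Y,Z) = 2.7500 → H(X,Y|Z) = 1.7956

I(X;Y|Z) = 0.7956 + 1.0000 - 1.7956 = 0.0000 bits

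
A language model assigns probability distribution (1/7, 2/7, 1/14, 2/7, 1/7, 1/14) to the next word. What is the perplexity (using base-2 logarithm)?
5.2010

Perplexity is 2^H (or exp(H) for natural log).

First, H = -Σ p log p = 2.3788 bits
Perplexity = 2^2.3788 = 5.2010

Interpretation: The model's uncertainty is equivalent to choosing uniformly among 5.2 options.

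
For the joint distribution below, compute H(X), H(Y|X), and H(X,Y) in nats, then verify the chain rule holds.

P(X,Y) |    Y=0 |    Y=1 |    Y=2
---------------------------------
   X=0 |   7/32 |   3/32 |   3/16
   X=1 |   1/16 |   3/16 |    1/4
H(X,Y) = 1.7020, H(X) = 0.6931, H(Y|X) = 1.0088 (all in nats)

Chain rule: H(X,Y) = H(X) + H(Y|X)

Left side — joint entropy directly:
H(X,Y) = -Σ p(x,y) log p(x,y) = 1.7020 nats

Right side — compute H(Y|X) from the conditional distributions:
P(X) = (1/2, 1/2), so H(X) = 0.6931 nats
H(Y|X) = Σ_x P(X=x) · H(Y|X=x):
  P(Y|X=0) = (7/16, 3/16, 3/8), H(Y|X=0) = 1.0434, weight P(X=0) = 1/2
  P(Y|X=1) = (1/8, 3/8, 1/2), H(Y|X=1) = 0.9743, weight P(X=1) = 1/2
H(Y|X) = 1.0088 nats

H(X) + H(Y|X) = 0.6931 + 1.0088 = 1.7020 nats

Both sides equal 1.7020 nats. ✓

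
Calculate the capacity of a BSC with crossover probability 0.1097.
0.5010 bits

For a binary symmetric channel (BSC) with error probability p:
Capacity C = 1 - H(p) bits per symbol

where H(p) = -p log₂(p) - (1-p) log₂(1-p) is the binary entropy function.

H(0.1097) = 0.4990 bits
C = 1 - 0.4990 = 0.5010 bits per symbol

This means we can reliably transmit up to 0.5010 bits of information per channel use.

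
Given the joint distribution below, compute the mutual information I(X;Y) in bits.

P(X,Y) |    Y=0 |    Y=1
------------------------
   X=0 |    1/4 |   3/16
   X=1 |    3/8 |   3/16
0.0069 bits

Mutual information: I(X;Y) = H(X) + H(Y) - H(X,Y)

Marginals:
P(X) = (7/16, 9/16), H(X) = 0.9887 bits
P(Y) = (5/8, 3/8), H(Y) = 0.9544 bits

Joint entropy: H(X,Y) = 1.9363 bits

I(X;Y) = 0.9887 + 0.9544 - 1.9363 = 0.0069 bits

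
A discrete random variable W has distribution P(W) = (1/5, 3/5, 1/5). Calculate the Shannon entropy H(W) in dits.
0.4127 dits

Shannon entropy is H(X) = -Σ p(x) log p(x).

For P = (1/5, 3/5, 1/5):
H = -1/5 × log_10(1/5) -3/5 × log_10(3/5) -1/5 × log_10(1/5)
H = 0.4127 dits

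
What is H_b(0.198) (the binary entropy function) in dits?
0.2161 dits

The binary entropy function is:
H(p) = -p log(p) - (1-p) log(1-p)

H(0.198) = -0.198 × log_10(0.198) - 0.802 × log_10(0.802)
H(0.198) = 0.2161 dits

Note: Binary entropy is maximized at p=0.5 (H=1 bit) and minimized at p=0 or p=1 (H=0).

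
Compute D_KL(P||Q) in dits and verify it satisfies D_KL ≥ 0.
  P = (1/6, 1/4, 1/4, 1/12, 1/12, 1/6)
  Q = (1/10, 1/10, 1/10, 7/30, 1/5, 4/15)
0.1330 dits

KL divergence satisfies the Gibbs inequality: D_KL(P||Q) ≥ 0 for all distributions P, Q.

D_KL(P||Q) = Σ p(x) log(p(x)/q(x))
Term by term:
  x=0: 1/6 × log_10[(1/6)/(1/10)] = 0.0370
  x=1: 1/4 × log_10[(1/4)/(1/10)] = 0.0995
  x=2: 1/4 × log_10[(1/4)/(1/10)] = 0.0995
  x=3: 1/12 × log_10[(1/12)/(7/30)] = -0.0373
  x=4: 1/12 × log_10[(1/12)/(1/5)] = -0.0317
  x=5: 1/6 × log_10[(1/6)/(4/15)] = -0.0340
D_KL(P||Q) = 0.1330 dits

D_KL(P||Q) = 0.1330 ≥ 0 ✓

This non-negativity is a fundamental property: relative entropy cannot be negative because it measures how different Q is from P.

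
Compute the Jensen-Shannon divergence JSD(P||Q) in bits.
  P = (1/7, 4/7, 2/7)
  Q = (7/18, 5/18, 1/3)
0.0814 bits

Jensen-Shannon divergence is:
JSD(P||Q) = 0.5 × D_KL(P||M) + 0.5 × D_KL(Q||M)
where M = 0.5 × (P + Q) is the mixture distribution.

M = 0.5 × (1/7, 4/7, 2/7) + 0.5 × (7/18, 5/18, 1/3) = (0.265873, 0.424603, 0.309524)

D_KL(P||M) = 0.0838 bits
D_KL(Q||M) = 0.0789 bits

JSD(P||Q) = 0.5 × 0.0838 + 0.5 × 0.0789 = 0.0814 bits

Unlike KL divergence, JSD is symmetric and bounded: 0 ≤ JSD ≤ log(2).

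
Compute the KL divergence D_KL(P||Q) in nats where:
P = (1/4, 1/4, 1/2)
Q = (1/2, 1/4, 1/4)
0.1733 nats

KL divergence: D_KL(P||Q) = Σ p(x) log(p(x)/q(x))

Computing term by term:
  x=0: 1/4 × log_e[(1/4)/(1/2)] = 1/4 × -0.6931 = -0.1733
  x=1: 1/4 × log_e[(1/4)/(1/4)] = 1/4 × 0.0000 = 0.0000
  x=2: 1/2 × log_e[(1/2)/(1/4)] = 1/2 × 0.6931 = 0.3466

D_KL(P||Q) = 0.1733 nats

Note: KL divergence is always non-negative and equals 0 iff P = Q.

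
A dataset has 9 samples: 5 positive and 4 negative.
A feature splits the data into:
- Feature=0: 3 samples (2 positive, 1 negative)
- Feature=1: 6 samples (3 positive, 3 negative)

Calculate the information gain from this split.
0.0183 bits

Information Gain = H(Y) - H(Y|Feature)

Before split:
P(positive) = 5/9 = 0.5556
H(Y) = 0.9911 bits

After split:
Feature=0: H = 0.9183 bits (weight = 3/9)
Feature=1: H = 1.0000 bits (weight = 6/9)
H(Y|Feature) = (3/9)×0.9183 + (6/9)×1.0000 = 0.9728 bits

Information Gain = 0.9911 - 0.9728 = 0.0183 bits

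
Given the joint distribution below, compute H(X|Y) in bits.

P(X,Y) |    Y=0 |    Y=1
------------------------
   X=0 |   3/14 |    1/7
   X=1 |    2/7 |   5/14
0.9242 bits

Using the chain rule: H(X|Y) = H(X,Y) - H(Y)

First, compute H(X,Y) = 1.9242 bits

Marginal P(Y) = (1/2, 1/2)
H(Y) = 1.0000 bits

H(X|Y) = H(X,Y) - H(Y) = 1.9242 - 1.0000 = 0.9242 bits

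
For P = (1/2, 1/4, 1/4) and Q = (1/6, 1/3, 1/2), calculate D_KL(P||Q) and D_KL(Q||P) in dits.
D_KL(P||Q) = 0.1321, D_KL(Q||P) = 0.1126

KL divergence is not symmetric: D_KL(P||Q) ≠ D_KL(Q||P) in general.

D_KL(P||Q) = 0.1321 dits
D_KL(Q||P) = 0.1126 dits

No, they are not equal!

This asymmetry is why KL divergence is not a true distance metric.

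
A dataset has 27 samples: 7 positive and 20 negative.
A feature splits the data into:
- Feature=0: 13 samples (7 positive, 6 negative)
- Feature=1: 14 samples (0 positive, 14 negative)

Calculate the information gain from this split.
0.3462 bits

Information Gain = H(Y) - H(Y|Feature)

Before split:
P(positive) = 7/27 = 0.2593
H(Y) = 0.8256 bits

After split:
Feature=0: H = 0.9957 bits (weight = 13/27)
Feature=1: H = 0.0000 bits (weight = 14/27)
H(Y|Feature) = (13/27)×0.9957 + (14/27)×0.0000 = 0.4794 bits

Information Gain = 0.8256 - 0.4794 = 0.3462 bits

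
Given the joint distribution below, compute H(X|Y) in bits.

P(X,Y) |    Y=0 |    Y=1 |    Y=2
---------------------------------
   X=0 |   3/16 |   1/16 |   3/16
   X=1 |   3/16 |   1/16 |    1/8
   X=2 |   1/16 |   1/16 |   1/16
1.4782 bits

Using the chain rule: H(X|Y) = H(X,Y) - H(Y)

First, compute H(X,Y) = 2.9835 bits

Marginal P(Y) = (7/16, 3/16, 3/8)
H(Y) = 1.5052 bits

H(X|Y) = H(X,Y) - H(Y) = 2.9835 - 1.5052 = 1.4782 bits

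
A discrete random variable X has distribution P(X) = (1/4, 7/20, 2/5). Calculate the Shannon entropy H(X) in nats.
1.0805 nats

Shannon entropy is H(X) = -Σ p(x) log p(x).

For P = (1/4, 7/20, 2/5):
H = -1/4 × log_e(1/4) -7/20 × log_e(7/20) -2/5 × log_e(2/5)
H = 1.0805 nats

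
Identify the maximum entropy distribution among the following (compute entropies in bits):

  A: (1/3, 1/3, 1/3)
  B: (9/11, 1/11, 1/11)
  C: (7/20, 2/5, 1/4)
A

For a discrete distribution over n outcomes, entropy is maximized by the uniform distribution.

Computing entropies:
H(A) = 1.5850 bits
H(B) = 0.8659 bits
H(C) = 1.5589 bits

The uniform distribution (where all probabilities equal 1/3) achieves the maximum entropy of log_2(3) = 1.5850 bits.

Distribution A has the highest entropy.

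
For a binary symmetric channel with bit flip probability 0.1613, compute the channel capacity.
0.3626 bits

For a binary symmetric channel (BSC) with error probability p:
Capacity C = 1 - H(p) bits per symbol

where H(p) = -p log₂(p) - (1-p) log₂(1-p) is the binary entropy function.

H(0.1613) = 0.6374 bits
C = 1 - 0.6374 = 0.3626 bits per symbol

This means we can reliably transmit up to 0.3626 bits of information per channel use.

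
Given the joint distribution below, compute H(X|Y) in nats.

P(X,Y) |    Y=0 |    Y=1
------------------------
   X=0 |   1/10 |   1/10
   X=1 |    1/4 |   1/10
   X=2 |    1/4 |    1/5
1.0328 nats

Using the chain rule: H(X|Y) = H(X,Y) - H(Y)

First, compute H(X,Y) = 1.7058 nats

Marginal P(Y) = (3/5, 2/5)
H(Y) = 0.6730 nats

H(X|Y) = H(X,Y) - H(Y) = 1.7058 - 0.6730 = 1.0328 nats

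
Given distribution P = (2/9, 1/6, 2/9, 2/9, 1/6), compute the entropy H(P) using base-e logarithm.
1.6000 nats

Shannon entropy is H(X) = -Σ p(x) log p(x).

For P = (2/9, 1/6, 2/9, 2/9, 1/6):
H = -2/9 × log_e(2/9) -1/6 × log_e(1/6) -2/9 × log_e(2/9) -2/9 × log_e(2/9) -1/6 × log_e(1/6)
H = 1.6000 nats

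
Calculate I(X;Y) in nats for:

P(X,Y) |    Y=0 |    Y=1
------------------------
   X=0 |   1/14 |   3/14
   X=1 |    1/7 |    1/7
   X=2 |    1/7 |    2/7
0.0203 nats

Mutual information: I(X;Y) = H(X) + H(Y) - H(X,Y)

Marginals:
P(X) = (2/7, 2/7, 3/7), H(X) = 1.0790 nats
P(Y) = (5/14, 9/14), H(Y) = 0.6518 nats

Joint entropy: H(X,Y) = 1.7105 nats

I(X;Y) = 1.0790 + 0.6518 - 1.7105 = 0.0203 nats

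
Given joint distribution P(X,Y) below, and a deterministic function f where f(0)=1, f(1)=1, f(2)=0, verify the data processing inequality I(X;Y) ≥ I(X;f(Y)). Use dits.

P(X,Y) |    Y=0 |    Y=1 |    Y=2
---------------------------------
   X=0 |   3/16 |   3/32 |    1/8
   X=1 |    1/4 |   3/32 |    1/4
I(X;Y) = 0.0035, I(X;f(Y)) = 0.0029, inequality holds: 0.0035 ≥ 0.0029

Data Processing Inequality: For any Markov chain X → Y → Z, we have I(X;Y) ≥ I(X;Z).

Here Z = f(Y) is a deterministic function of Y, forming X → Y → Z.

Original I(X;Y) = 0.0035 dits

After applying f:
P(X,Z) where Z=f(Y):
- P(X,Z=0) = P(X,Y=2)
- P(X,Z=1) = P(X,Y=0) + P(X,Y=1)

I(X;Z) = I(X;f(Y)) = 0.0029 dits

Verification: 0.0035 ≥ 0.0029 ✓

Information cannot be created by processing; the function f can only lose information about X.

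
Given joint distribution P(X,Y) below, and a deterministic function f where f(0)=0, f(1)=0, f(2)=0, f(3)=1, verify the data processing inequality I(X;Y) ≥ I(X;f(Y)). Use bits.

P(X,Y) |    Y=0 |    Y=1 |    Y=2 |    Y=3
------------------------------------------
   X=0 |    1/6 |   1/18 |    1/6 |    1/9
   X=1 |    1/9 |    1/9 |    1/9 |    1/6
I(X;Y) = 0.0378, I(X;f(Y)) = 0.0112, inequality holds: 0.0378 ≥ 0.0112

Data Processing Inequality: For any Markov chain X → Y → Z, we have I(X;Y) ≥ I(X;Z).

Here Z = f(Y) is a deterministic function of Y, forming X → Y → Z.

Original I(X;Y) = 0.0378 bits

After applying f:
P(X,Z) where Z=f(Y):
- P(X,Z=0) = P(X,Y=0) + P(X,Y=1) + P(X,Y=2)
- P(X,Z=1) = P(X,Y=3)

I(X;Z) = I(X;f(Y)) = 0.0112 bits

Verification: 0.0378 ≥ 0.0112 ✓

Information cannot be created by processing; the function f can only lose information about X.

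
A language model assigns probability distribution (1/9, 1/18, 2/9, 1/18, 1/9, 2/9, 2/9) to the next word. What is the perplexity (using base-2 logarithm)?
6.1236

Perplexity is 2^H (or exp(H) for natural log).

First, H = -Σ p log p = 2.6144 bits
Perplexity = 2^2.6144 = 6.1236

Interpretation: The model's uncertainty is equivalent to choosing uniformly among 6.1 options.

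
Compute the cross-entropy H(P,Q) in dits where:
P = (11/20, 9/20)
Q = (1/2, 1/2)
0.3010 dits

Cross-entropy: H(P,Q) = -Σ p(x) log q(x)

Alternatively: H(P,Q) = H(P) + D_KL(P||Q)
H(P) = 0.2989 dits
D_KL(P||Q) = 0.0022 dits

H(P,Q) = 0.2989 + 0.0022 = 0.3010 dits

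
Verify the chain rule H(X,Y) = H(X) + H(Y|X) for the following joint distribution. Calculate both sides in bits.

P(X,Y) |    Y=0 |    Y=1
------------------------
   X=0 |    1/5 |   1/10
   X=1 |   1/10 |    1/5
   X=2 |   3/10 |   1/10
H(X,Y) = 2.4464, H(X) = 1.5710, H(Y|X) = 0.8755 (all in bits)

Chain rule: H(X,Y) = H(X) + H(Y|X)

Left side — joint entropy directly:
H(X,Y) = -Σ p(x,y) log p(x,y) = 2.4464 bits

Right side — compute H(Y|X) from the conditional distributions:
P(X) = (3/10, 3/10, 2/5), so H(X) = 1.5710 bits
H(Y|X) = Σ_x P(X=x) · H(Y|X=x):
  P(Y|X=0) = (2/3, 1/3), H(Y|X=0) = 0.9183, weight P(X=0) = 3/10
  P(Y|X=1) = (1/3, 2/3), H(Y|X=1) = 0.9183, weight P(X=1) = 3/10
  P(Y|X=2) = (3/4, 1/4), H(Y|X=2) = 0.8113, weight P(X=2) = 2/5
H(Y|X) = 0.8755 bits

H(X) + H(Y|X) = 1.5710 + 0.8755 = 2.4464 bits

Both sides equal 2.4464 bits. ✓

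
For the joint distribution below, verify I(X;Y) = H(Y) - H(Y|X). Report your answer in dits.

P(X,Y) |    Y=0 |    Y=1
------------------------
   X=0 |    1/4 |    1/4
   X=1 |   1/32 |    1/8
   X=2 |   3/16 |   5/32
I(X;Y) = 0.0128 dits

Mutual information has multiple equivalent forms:
- I(X;Y) = H(X) - H(X|Y)
- I(X;Y) = H(Y) - H(Y|X)
- I(X;Y) = H(X) + H(Y) - H(X,Y)

Computing all quantities:
H(X) = 0.4359, H(Y) = 0.3002, H(X,Y) = 0.7232
H(X|Y) = 0.4230, H(Y|X) = 0.2873

Verification:
H(X) - H(X|Y) = 0.4359 - 0.4230 = 0.0128
H(Y) - H(Y|X) = 0.3002 - 0.2873 = 0.0128
H(X) + H(Y) - H(X,Y) = 0.4359 + 0.3002 - 0.7232 = 0.0128

All forms give I(X;Y) = 0.0128 dits. ✓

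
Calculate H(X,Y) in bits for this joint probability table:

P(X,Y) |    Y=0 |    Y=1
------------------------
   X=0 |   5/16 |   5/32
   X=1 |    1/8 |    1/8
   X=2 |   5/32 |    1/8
2.4863 bits

Joint entropy is H(X,Y) = -Σ_{x,y} p(x,y) log p(x,y).

Summing over all non-zero entries:
H(X,Y) = -[5/16·log_2(5/16) + 5/32·log_2(5/32) + 1/8·log_2(1/8) + 1/8·log_2(1/8) + 5/32·log_2(5/32) + 1/8·log_2(1/8)]
H(X,Y) = 2.4863 bits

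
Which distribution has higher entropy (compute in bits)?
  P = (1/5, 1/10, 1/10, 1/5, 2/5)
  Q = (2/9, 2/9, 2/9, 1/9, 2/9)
Q

Computing entropies in bits:
H(P) = 2.1219
H(Q) = 2.2810

Distribution Q has higher entropy.

Intuition: The distribution closer to uniform (more spread out) has higher entropy.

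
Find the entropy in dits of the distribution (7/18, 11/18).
0.2902 dits

Shannon entropy is H(X) = -Σ p(x) log p(x).

For P = (7/18, 11/18):
H = -7/18 × log_10(7/18) -11/18 × log_10(11/18)
H = 0.2902 dits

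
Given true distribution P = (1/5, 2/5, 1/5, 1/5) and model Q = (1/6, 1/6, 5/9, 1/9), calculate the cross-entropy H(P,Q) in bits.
2.3546 bits

Cross-entropy: H(P,Q) = -Σ p(x) log q(x)

Alternatively: H(P,Q) = H(P) + D_KL(P||Q)
H(P) = 1.9219 bits
D_KL(P||Q) = 0.4326 bits

H(P,Q) = 1.9219 + 0.4326 = 2.3546 bits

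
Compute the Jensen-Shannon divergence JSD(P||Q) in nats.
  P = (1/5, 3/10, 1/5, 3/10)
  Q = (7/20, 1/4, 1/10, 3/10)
0.0200 nats

Jensen-Shannon divergence is:
JSD(P||Q) = 0.5 × D_KL(P||M) + 0.5 × D_KL(Q||M)
where M = 0.5 × (P + Q) is the mixture distribution.

M = 0.5 × (1/5, 3/10, 1/5, 3/10) + 0.5 × (7/20, 1/4, 1/10, 3/10) = (11/40, 11/40, 3/20, 3/10)

D_KL(P||M) = 0.0199 nats
D_KL(Q||M) = 0.0200 nats

JSD(P||Q) = 0.5 × 0.0199 + 0.5 × 0.0200 = 0.0200 nats

Unlike KL divergence, JSD is symmetric and bounded: 0 ≤ JSD ≤ log(2).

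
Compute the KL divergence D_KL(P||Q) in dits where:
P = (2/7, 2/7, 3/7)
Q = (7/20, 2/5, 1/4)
0.0334 dits

KL divergence: D_KL(P||Q) = Σ p(x) log(p(x)/q(x))

Computing term by term:
  x=0: 2/7 × log_10[(2/7)/(7/20)] = 2/7 × -0.0881 = -0.0252
  x=1: 2/7 × log_10[(2/7)/(2/5)] = 2/7 × -0.1461 = -0.0418
  x=2: 3/7 × log_10[(3/7)/(1/4)] = 3/7 × 0.2341 = 0.1003

D_KL(P||Q) = 0.0334 dits

Note: KL divergence is always non-negative and equals 0 iff P = Q.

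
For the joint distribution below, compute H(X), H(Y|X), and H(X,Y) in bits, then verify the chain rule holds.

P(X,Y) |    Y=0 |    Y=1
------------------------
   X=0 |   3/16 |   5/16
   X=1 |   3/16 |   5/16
H(X,Y) = 1.9544, H(X) = 1.0000, H(Y|X) = 0.9544 (all in bits)

Chain rule: H(X,Y) = H(X) + H(Y|X)

Left side — joint entropy directly:
H(X,Y) = -Σ p(x,y) log p(x,y) = 1.9544 bits

Right side — compute H(Y|X) from the conditional distributions:
P(X) = (1/2, 1/2), so H(X) = 1.0000 bits
H(Y|X) = Σ_x P(X=x) · H(Y|X=x):
  P(Y|X=0) = (3/8, 5/8), H(Y|X=0) = 0.9544, weight P(X=0) = 1/2
  P(Y|X=1) = (3/8, 5/8), H(Y|X=1) = 0.9544, weight P(X=1) = 1/2
H(Y|X) = 0.9544 bits

H(X) + H(Y|X) = 1.0000 + 0.9544 = 1.9544 bits

Both sides equal 1.9544 bits. ✓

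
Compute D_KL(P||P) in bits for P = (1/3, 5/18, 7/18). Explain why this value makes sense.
0.0000 bits

KL divergence satisfies the Gibbs inequality: D_KL(P||Q) ≥ 0 for all distributions P, Q.

D_KL(P||Q) = Σ p(x) log(p(x)/q(x))
Each term is p(x) × log_2(p(x)/p(x)) = p(x) × log_2(1) = 0, so the sum is 0.
D_KL(P||Q) = 0.0000 bits

When P = Q, the KL divergence is exactly 0, as there is no 'divergence' between identical distributions.

This non-negativity is a fundamental property: relative entropy cannot be negative because it measures how different Q is from P.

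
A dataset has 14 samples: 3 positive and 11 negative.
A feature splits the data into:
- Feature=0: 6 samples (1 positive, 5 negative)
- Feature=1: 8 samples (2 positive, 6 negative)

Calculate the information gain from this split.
0.0074 bits

Information Gain = H(Y) - H(Y|Feature)

Before split:
P(positive) = 3/14 = 0.2143
H(Y) = 0.7496 bits

After split:
Feature=0: H = 0.6500 bits (weight = 6/14)
Feature=1: H = 0.8113 bits (weight = 8/14)
H(Y|Feature) = (6/14)×0.6500 + (8/14)×0.8113 = 0.7422 bits

Information Gain = 0.7496 - 0.7422 = 0.0074 bits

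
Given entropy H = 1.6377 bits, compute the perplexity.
3.1117

Perplexity is 2^H (or exp(H) for natural log).

H = 1.6377 bits
Perplexity = 2^1.6377 = 3.1117

Interpretation: The model's uncertainty is equivalent to choosing uniformly among 3.1 options.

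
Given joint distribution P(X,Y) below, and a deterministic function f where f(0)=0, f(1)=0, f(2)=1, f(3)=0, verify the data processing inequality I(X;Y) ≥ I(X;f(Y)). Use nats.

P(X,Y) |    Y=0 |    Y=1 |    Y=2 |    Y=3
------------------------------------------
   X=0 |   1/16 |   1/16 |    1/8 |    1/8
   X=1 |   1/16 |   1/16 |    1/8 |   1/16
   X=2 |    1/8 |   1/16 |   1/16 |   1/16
I(X;Y) = 0.0393, I(X;f(Y)) = 0.0157, inequality holds: 0.0393 ≥ 0.0157

Data Processing Inequality: For any Markov chain X → Y → Z, we have I(X;Y) ≥ I(X;Z).

Here Z = f(Y) is a deterministic function of Y, forming X → Y → Z.

Original I(X;Y) = 0.0393 nats

After applying f:
P(X,Z) where Z=f(Y):
- P(X,Z=0) = P(X,Y=0) + P(X,Y=1) + P(X,Y=3)
- P(X,Z=1) = P(X,Y=2)

I(X;Z) = I(X;f(Y)) = 0.0157 nats

Verification: 0.0393 ≥ 0.0157 ✓

Information cannot be created by processing; the function f can only lose information about X.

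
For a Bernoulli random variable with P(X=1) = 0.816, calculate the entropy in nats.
0.4774 nats

The binary entropy function is:
H(p) = -p log(p) - (1-p) log(1-p)

H(0.816) = -0.816 × log_e(0.816) - 0.184 × log_e(0.184)
H(0.816) = 0.4774 nats

Note: Binary entropy is maximized at p=0.5 (H=1 bit) and minimized at p=0 or p=1 (H=0).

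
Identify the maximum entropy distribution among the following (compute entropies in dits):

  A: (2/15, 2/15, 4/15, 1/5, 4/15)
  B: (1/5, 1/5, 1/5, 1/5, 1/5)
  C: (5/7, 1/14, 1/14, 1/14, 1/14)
B

For a discrete distribution over n outcomes, entropy is maximized by the uniform distribution.

Computing entropies:
H(A) = 0.6793 dits
H(B) = 0.6990 dits
H(C) = 0.4318 dits

The uniform distribution (where all probabilities equal 1/5) achieves the maximum entropy of log_10(5) = 0.6990 dits.

Distribution B has the highest entropy.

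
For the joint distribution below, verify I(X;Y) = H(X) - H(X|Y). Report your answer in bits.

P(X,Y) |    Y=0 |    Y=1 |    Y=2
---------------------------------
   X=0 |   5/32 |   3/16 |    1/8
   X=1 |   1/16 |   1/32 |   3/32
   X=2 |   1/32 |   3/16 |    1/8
I(X;Y) = 0.0956 bits

Mutual information has multiple equivalent forms:
- I(X;Y) = H(X) - H(X|Y)
- I(X;Y) = H(Y) - H(Y|X)
- I(X;Y) = H(X) + H(Y) - H(X,Y)

Computing all quantities:
H(X) = 1.4948, H(Y) = 1.5575, H(X,Y) = 2.9567
H(X|Y) = 1.3992, H(Y|X) = 1.4620

Verification:
H(X) - H(X|Y) = 1.4948 - 1.3992 = 0.0956
H(Y) - H(Y|X) = 1.5575 - 1.4620 = 0.0956
H(X) + H(Y) - H(X,Y) = 1.4948 + 1.5575 - 2.9567 = 0.0956

All forms give I(X;Y) = 0.0956 bits. ✓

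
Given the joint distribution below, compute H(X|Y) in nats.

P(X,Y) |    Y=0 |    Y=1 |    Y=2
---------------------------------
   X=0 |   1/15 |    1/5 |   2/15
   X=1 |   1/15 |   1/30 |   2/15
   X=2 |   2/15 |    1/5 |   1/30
0.9615 nats

Using the chain rule: H(X|Y) = H(X,Y) - H(Y)

First, compute H(X,Y) = 2.0376 nats

Marginal P(Y) = (4/15, 13/30, 3/10)
H(Y) = 1.0760 nats

H(X|Y) = H(X,Y) - H(Y) = 2.0376 - 1.0760 = 0.9615 nats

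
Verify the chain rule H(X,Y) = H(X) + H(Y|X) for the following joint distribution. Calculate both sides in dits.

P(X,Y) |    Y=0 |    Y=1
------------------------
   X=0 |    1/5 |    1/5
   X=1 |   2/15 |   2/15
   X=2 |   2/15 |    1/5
H(X,Y) = 0.7694, H(X) = 0.4713, H(Y|X) = 0.2981 (all in dits)

Chain rule: H(X,Y) = H(X) + H(Y|X)

Left side — joint entropy directly:
H(X,Y) = -Σ p(x,y) log p(x,y) = 0.7694 dits

Right side — compute H(Y|X) from the conditional distributions:
P(X) = (2/5, 4/15, 1/3), so H(X) = 0.4713 dits
H(Y|X) = Σ_x P(X=x) · H(Y|X=x):
  P(Y|X=0) = (1/2, 1/2), H(Y|X=0) = 0.3010, weight P(X=0) = 2/5
  P(Y|X=1) = (1/2, 1/2), H(Y|X=1) = 0.3010, weight P(X=1) = 4/15
  P(Y|X=2) = (2/5, 3/5), H(Y|X=2) = 0.2923, weight P(X=2) = 1/3
H(Y|X) = 0.2981 dits

H(X) + H(Y|X) = 0.4713 + 0.2981 = 0.7694 dits

Both sides equal 0.7694 dits. ✓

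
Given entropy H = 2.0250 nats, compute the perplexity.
7.5761

Perplexity is e^H (or exp(H) for natural log).

H = 2.0250 nats
Perplexity = e^2.0250 = 7.5761

Interpretation: The model's uncertainty is equivalent to choosing uniformly among 7.6 options.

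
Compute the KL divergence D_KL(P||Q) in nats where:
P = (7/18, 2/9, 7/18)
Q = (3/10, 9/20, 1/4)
0.1160 nats

KL divergence: D_KL(P||Q) = Σ p(x) log(p(x)/q(x))

Computing term by term:
  x=0: 7/18 × log_e[(7/18)/(3/10)] = 7/18 × 0.2595 = 0.1009
  x=1: 2/9 × log_e[(2/9)/(9/20)] = 2/9 × -0.7056 = -0.1568
  x=2: 7/18 × log_e[(7/18)/(1/4)] = 7/18 × 0.4418 = 0.1718

D_KL(P||Q) = 0.1160 nats

Note: KL divergence is always non-negative and equals 0 iff P = Q.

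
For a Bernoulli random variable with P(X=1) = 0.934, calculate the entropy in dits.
0.1056 dits

The binary entropy function is:
H(p) = -p log(p) - (1-p) log(1-p)

H(0.934) = -0.934 × log_10(0.934) - 0.066 × log_10(0.066)
H(0.934) = 0.1056 dits

Note: Binary entropy is maximized at p=0.5 (H=1 bit) and minimized at p=0 or p=1 (H=0).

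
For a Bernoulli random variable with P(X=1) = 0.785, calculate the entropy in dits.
0.2261 dits

The binary entropy function is:
H(p) = -p log(p) - (1-p) log(1-p)

H(0.785) = -0.785 × log_10(0.785) - 0.215 × log_10(0.215)
H(0.785) = 0.2261 dits

Note: Binary entropy is maximized at p=0.5 (H=1 bit) and minimized at p=0 or p=1 (H=0).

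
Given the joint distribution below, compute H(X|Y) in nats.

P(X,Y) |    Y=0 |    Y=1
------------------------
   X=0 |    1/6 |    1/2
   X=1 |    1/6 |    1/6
0.6059 nats

Using the chain rule: H(X|Y) = H(X,Y) - H(Y)

First, compute H(X,Y) = 1.2425 nats

Marginal P(Y) = (1/3, 2/3)
H(Y) = 0.6365 nats

H(X|Y) = H(X,Y) - H(Y) = 1.2425 - 0.6365 = 0.6059 nats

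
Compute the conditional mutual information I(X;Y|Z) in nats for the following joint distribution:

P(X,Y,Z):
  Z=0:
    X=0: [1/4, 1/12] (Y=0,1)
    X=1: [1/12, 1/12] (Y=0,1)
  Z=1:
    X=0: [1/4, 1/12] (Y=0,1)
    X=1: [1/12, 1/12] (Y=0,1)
0.0306 nats

Conditional mutual information: I(X;Y|Z) = H(X|Z) + H(Y|Z) - H(X,Y|Z)

H(Z) = 0.6931
H(X,Z) = 1.3297 → H(X|Z) = 0.6365
H(Y,Z) = 1.3297 → H(Y|Z) = 0.6365
H(X,Y,Z) = 1.9356 → H(X,Y|Z) = 1.2425

I(X;Y|Z) = 0.6365 + 0.6365 - 1.2425 = 0.0306 nats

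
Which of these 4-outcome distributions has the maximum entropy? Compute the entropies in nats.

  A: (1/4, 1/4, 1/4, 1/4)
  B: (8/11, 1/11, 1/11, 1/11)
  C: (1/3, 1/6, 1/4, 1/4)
A

For a discrete distribution over n outcomes, entropy is maximized by the uniform distribution.

Computing entropies:
H(A) = 1.3863 nats
H(B) = 0.8856 nats
H(C) = 1.3580 nats

The uniform distribution (where all probabilities equal 1/4) achieves the maximum entropy of log_e(4) = 1.3863 nats.

Distribution A has the highest entropy.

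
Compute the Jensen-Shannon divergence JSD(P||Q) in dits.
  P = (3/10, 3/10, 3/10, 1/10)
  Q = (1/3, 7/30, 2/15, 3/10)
0.0196 dits

Jensen-Shannon divergence is:
JSD(P||Q) = 0.5 × D_KL(P||M) + 0.5 × D_KL(Q||M)
where M = 0.5 × (P + Q) is the mixture distribution.

M = 0.5 × (3/10, 3/10, 3/10, 1/10) + 0.5 × (1/3, 7/30, 2/15, 3/10) = (0.316667, 4/15, 0.216667, 1/5)

D_KL(P||M) = 0.0206 dits
D_KL(Q||M) = 0.0186 dits

JSD(P||Q) = 0.5 × 0.0206 + 0.5 × 0.0186 = 0.0196 dits

Unlike KL divergence, JSD is symmetric and bounded: 0 ≤ JSD ≤ log(2).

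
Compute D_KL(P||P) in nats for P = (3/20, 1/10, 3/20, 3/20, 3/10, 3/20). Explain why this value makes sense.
0.0000 nats

KL divergence satisfies the Gibbs inequality: D_KL(P||Q) ≥ 0 for all distributions P, Q.

D_KL(P||Q) = Σ p(x) log(p(x)/q(x))
Each term is p(x) × log_e(p(x)/p(x)) = p(x) × log_e(1) = 0, so the sum is 0.
D_KL(P||Q) = 0.0000 nats

When P = Q, the KL divergence is exactly 0, as there is no 'divergence' between identical distributions.

This non-negativity is a fundamental property: relative entropy cannot be negative because it measures how different Q is from P.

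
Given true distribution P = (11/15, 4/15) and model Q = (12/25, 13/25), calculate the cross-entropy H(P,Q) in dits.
0.3095 dits

Cross-entropy: H(P,Q) = -Σ p(x) log q(x)

Alternatively: H(P,Q) = H(P) + D_KL(P||Q)
H(P) = 0.2519 dits
D_KL(P||Q) = 0.0576 dits

H(P,Q) = 0.2519 + 0.0576 = 0.3095 dits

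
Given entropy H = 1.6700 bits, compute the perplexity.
3.1821

Perplexity is 2^H (or exp(H) for natural log).

H = 1.6700 bits
Perplexity = 2^1.6700 = 3.1821

Interpretation: The model's uncertainty is equivalent to choosing uniformly among 3.2 options.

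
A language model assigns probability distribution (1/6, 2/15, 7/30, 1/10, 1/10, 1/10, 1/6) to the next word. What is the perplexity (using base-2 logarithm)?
6.6609

Perplexity is 2^H (or exp(H) for natural log).

First, H = -Σ p log p = 2.7357 bits
Perplexity = 2^2.7357 = 6.6609

Interpretation: The model's uncertainty is equivalent to choosing uniformly among 6.7 options.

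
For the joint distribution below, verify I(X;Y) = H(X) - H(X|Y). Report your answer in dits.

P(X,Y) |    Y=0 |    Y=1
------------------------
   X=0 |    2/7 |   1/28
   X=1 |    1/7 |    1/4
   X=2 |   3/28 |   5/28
I(X;Y) = 0.0573 dits

Mutual information has multiple equivalent forms:
- I(X;Y) = H(X) - H(X|Y)
- I(X;Y) = H(Y) - H(Y|X)
- I(X;Y) = H(X) + H(Y) - H(X,Y)

Computing all quantities:
H(X) = 0.4733, H(Y) = 0.2999, H(X,Y) = 0.7159
H(X|Y) = 0.4160, H(Y|X) = 0.2426

Verification:
H(X) - H(X|Y) = 0.4733 - 0.4160 = 0.0573
H(Y) - H(Y|X) = 0.2999 - 0.2426 = 0.0573
H(X) + H(Y) - H(X,Y) = 0.4733 + 0.2999 - 0.7159 = 0.0573

All forms give I(X;Y) = 0.0573 dits. ✓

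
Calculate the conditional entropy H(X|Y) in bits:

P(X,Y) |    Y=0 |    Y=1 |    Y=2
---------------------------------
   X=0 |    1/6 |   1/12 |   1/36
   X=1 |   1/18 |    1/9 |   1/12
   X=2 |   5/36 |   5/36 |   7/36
1.4247 bits

Using the chain rule: H(X|Y) = H(X,Y) - H(Y)

First, compute H(X,Y) = 3.0063 bits

Marginal P(Y) = (13/36, 1/3, 11/36)
H(Y) = 1.5816 bits

H(X|Y) = H(X,Y) - H(Y) = 3.0063 - 1.5816 = 1.4247 bits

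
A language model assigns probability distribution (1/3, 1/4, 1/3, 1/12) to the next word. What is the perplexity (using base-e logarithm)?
3.6185

Perplexity is e^H (or exp(H) for natural log).

First, H = -Σ p log p = 1.2861 nats
Perplexity = e^1.2861 = 3.6185

Interpretation: The model's uncertainty is equivalent to choosing uniformly among 3.6 options.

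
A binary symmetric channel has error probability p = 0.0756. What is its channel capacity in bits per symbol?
0.6135 bits

For a binary symmetric channel (BSC) with error probability p:
Capacity C = 1 - H(p) bits per symbol

where H(p) = -p log₂(p) - (1-p) log₂(1-p) is the binary entropy function.

H(0.0756) = 0.3865 bits
C = 1 - 0.3865 = 0.6135 bits per symbol

This means we can reliably transmit up to 0.6135 bits of information per channel use.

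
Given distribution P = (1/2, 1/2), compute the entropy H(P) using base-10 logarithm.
0.3010 dits

Shannon entropy is H(X) = -Σ p(x) log p(x).

For P = (1/2, 1/2):
H = -1/2 × log_10(1/2) -1/2 × log_10(1/2)
H = 0.3010 dits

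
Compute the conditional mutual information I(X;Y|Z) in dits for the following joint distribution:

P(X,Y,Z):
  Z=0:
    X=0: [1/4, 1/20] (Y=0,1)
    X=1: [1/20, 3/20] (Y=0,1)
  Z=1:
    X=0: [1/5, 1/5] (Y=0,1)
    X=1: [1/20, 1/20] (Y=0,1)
0.0386 dits

Conditional mutual information: I(X;Y|Z) = H(X|Z) + H(Y|Z) - H(X,Y|Z)

H(Z) = 0.3010
H(X,Z) = 0.5558 → H(X|Z) = 0.2548
H(Y,Z) = 0.5977 → H(Y|Z) = 0.2967
H(X,Y,Z) = 0.8139 → H(X,Y|Z) = 0.5129

I(X;Y|Z) = 0.2548 + 0.2967 - 0.5129 = 0.0386 dits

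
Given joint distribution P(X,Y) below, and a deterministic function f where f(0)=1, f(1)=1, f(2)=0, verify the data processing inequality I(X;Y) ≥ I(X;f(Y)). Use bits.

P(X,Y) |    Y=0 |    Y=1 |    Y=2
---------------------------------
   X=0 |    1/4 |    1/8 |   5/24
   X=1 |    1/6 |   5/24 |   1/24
I(X;Y) = 0.0947, I(X;f(Y)) = 0.0674, inequality holds: 0.0947 ≥ 0.0674

Data Processing Inequality: For any Markov chain X → Y → Z, we have I(X;Y) ≥ I(X;Z).

Here Z = f(Y) is a deterministic function of Y, forming X → Y → Z.

Original I(X;Y) = 0.0947 bits

After applying f:
P(X,Z) where Z=f(Y):
- P(X,Z=0) = P(X,Y=2)
- P(X,Z=1) = P(X,Y=0) + P(X,Y=1)

I(X;Z) = I(X;f(Y)) = 0.0674 bits

Verification: 0.0947 ≥ 0.0674 ✓

Information cannot be created by processing; the function f can only lose information about X.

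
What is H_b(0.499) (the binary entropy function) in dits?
0.3010 dits

The binary entropy function is:
H(p) = -p log(p) - (1-p) log(1-p)

H(0.499) = -0.499 × log_10(0.499) - 0.501 × log_10(0.501)
H(0.499) = 0.3010 dits

Note: Binary entropy is maximized at p=0.5 (H=1 bit) and minimized at p=0 or p=1 (H=0).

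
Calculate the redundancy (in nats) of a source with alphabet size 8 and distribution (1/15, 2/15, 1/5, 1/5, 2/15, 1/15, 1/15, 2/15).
0.0881 nats

Redundancy measures how far a source is from maximum entropy:
R = H_max - H(X)

Maximum entropy for 8 symbols: H_max = log_e(8) = 2.0794 nats
Actual entropy: H(X) = 1.9913 nats
Redundancy: R = 2.0794 - 1.9913 = 0.0881 nats

This redundancy represents potential for compression: the source could be compressed by 0.0881 nats per symbol.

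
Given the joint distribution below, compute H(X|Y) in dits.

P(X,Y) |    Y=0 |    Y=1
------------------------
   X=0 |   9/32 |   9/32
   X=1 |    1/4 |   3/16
0.2965 dits

Using the chain rule: H(X|Y) = H(X,Y) - H(Y)

First, compute H(X,Y) = 0.5967 dits

Marginal P(Y) = (17/32, 15/32)
H(Y) = 0.3002 dits

H(X|Y) = H(X,Y) - H(Y) = 0.5967 - 0.3002 = 0.2965 dits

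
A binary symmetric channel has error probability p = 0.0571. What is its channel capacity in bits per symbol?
0.6842 bits

For a binary symmetric channel (BSC) with error probability p:
Capacity C = 1 - H(p) bits per symbol

where H(p) = -p log₂(p) - (1-p) log₂(1-p) is the binary entropy function.

H(0.0571) = 0.3158 bits
C = 1 - 0.3158 = 0.6842 bits per symbol

This means we can reliably transmit up to 0.6842 bits of information per channel use.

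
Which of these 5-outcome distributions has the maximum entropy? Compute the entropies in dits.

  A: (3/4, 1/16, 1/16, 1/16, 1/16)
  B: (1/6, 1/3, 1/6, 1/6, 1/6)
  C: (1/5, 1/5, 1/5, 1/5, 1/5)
C

For a discrete distribution over n outcomes, entropy is maximized by the uniform distribution.

Computing entropies:
H(A) = 0.3947 dits
H(B) = 0.6778 dits
H(C) = 0.6990 dits

The uniform distribution (where all probabilities equal 1/5) achieves the maximum entropy of log_10(5) = 0.6990 dits.

Distribution C has the highest entropy.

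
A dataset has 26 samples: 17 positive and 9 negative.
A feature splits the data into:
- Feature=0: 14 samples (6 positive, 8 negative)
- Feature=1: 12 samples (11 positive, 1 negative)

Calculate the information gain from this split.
0.2091 bits

Information Gain = H(Y) - H(Y|Feature)

Before split:
P(positive) = 17/26 = 0.6538
H(Y) = 0.9306 bits

After split:
Feature=0: H = 0.9852 bits (weight = 14/26)
Feature=1: H = 0.4138 bits (weight = 12/26)
H(Y|Feature) = (14/26)×0.9852 + (12/26)×0.4138 = 0.7215 bits

Information Gain = 0.9306 - 0.7215 = 0.2091 bits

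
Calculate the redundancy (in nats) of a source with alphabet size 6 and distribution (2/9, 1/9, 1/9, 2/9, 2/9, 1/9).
0.0566 nats

Redundancy measures how far a source is from maximum entropy:
R = H_max - H(X)

Maximum entropy for 6 symbols: H_max = log_e(6) = 1.7918 nats
Actual entropy: H(X) = 1.7351 nats
Redundancy: R = 1.7918 - 1.7351 = 0.0566 nats

This redundancy represents potential for compression: the source could be compressed by 0.0566 nats per symbol.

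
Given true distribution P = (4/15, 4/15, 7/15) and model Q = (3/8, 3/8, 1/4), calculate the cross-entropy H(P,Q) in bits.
1.6880 bits

Cross-entropy: H(P,Q) = -Σ p(x) log q(x)

Alternatively: H(P,Q) = H(P) + D_KL(P||Q)
H(P) = 1.5301 bits
D_KL(P||Q) = 0.1579 bits

H(P,Q) = 1.5301 + 0.1579 = 1.6880 bits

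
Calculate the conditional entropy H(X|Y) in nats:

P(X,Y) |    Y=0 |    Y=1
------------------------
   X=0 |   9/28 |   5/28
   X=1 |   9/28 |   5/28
0.6931 nats

Using the chain rule: H(X|Y) = H(X,Y) - H(Y)

First, compute H(X,Y) = 1.3449 nats

Marginal P(Y) = (9/14, 5/14)
H(Y) = 0.6518 nats

H(X|Y) = H(X,Y) - H(Y) = 1.3449 - 0.6518 = 0.6931 nats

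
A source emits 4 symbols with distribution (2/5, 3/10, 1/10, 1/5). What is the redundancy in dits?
0.0462 dits

Redundancy measures how far a source is from maximum entropy:
R = H_max - H(X)

Maximum entropy for 4 symbols: H_max = log_10(4) = 0.6021 dits
Actual entropy: H(X) = 0.5558 dits
Redundancy: R = 0.6021 - 0.5558 = 0.0462 dits

This redundancy represents potential for compression: the source could be compressed by 0.0462 dits per symbol.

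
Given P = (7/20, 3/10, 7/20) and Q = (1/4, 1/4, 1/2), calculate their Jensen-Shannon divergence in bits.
0.0173 bits

Jensen-Shannon divergence is:
JSD(P||Q) = 0.5 × D_KL(P||M) + 0.5 × D_KL(Q||M)
where M = 0.5 × (P + Q) is the mixture distribution.

M = 0.5 × (7/20, 3/10, 7/20) + 0.5 × (1/4, 1/4, 1/2) = (3/10, 11/40, 17/40)

D_KL(P||M) = 0.0175 bits
D_KL(Q||M) = 0.0171 bits

JSD(P||Q) = 0.5 × 0.0175 + 0.5 × 0.0171 = 0.0173 bits

Unlike KL divergence, JSD is symmetric and bounded: 0 ≤ JSD ≤ log(2).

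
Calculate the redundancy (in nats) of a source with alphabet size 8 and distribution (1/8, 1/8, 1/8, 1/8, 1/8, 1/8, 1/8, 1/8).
0.0000 nats

Redundancy measures how far a source is from maximum entropy:
R = H_max - H(X)

Maximum entropy for 8 symbols: H_max = log_e(8) = 2.0794 nats
Actual entropy: H(X) = 2.0794 nats
Redundancy: R = 2.0794 - 2.0794 = 0.0000 nats

This redundancy represents potential for compression: the source could be compressed by 0.0000 nats per symbol.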